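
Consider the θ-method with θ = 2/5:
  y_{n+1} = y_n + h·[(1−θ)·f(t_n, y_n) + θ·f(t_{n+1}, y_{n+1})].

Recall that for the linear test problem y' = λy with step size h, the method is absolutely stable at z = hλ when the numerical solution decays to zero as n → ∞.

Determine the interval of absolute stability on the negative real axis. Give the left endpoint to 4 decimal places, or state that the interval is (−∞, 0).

With y'=λy (z=hλ):
  y_{n+1} = y_n + z·[3/5·y_n + 2/5·y_{n+1}] ⇒ (1 − 2/5z)y_{n+1} = (1 + 3/5z)y_n
  R(z) = (1 + 3/5z)/(1 − 2/5z).

Need |R(x)|<1, x<0.
x=-0.66: |R|=0.4778
R=−1: 1+3/5x = −1+2/5x ⇒ -1/5x=2 ⇒ x=2/(-1/5)=-10.0000
Confirm numerically:
  x=-8.124: |R|=0.91171 <1
  x=-4.752: |R|=0.63817 <1
  x=-4.619: |R|=0.62207 <1
  x=-10.543: |R|=1.02082 >1
  x=-10.270: |R|=1.01057 >1
  x=-10.182: |R|=1.00718 >1
So |R|<1 on (-10.0000, 0).

z∈(-10.0000,0).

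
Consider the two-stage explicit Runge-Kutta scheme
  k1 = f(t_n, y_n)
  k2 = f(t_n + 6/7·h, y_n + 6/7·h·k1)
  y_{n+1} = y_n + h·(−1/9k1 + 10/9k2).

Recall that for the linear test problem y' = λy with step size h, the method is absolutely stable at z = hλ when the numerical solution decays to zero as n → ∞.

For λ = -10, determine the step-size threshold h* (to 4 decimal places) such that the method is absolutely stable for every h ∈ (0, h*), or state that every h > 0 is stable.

(-1.0500,0); λ=-10 ⇒ h* = (21/20)/10 = 0.1050.

With y'=λy (z=hλ):
  k1=λy_n ⇒ h·k1=z·y_n;  k2=λ(1+6/7z)y_n ⇒ h·k2=z(1+6/7z)y_n
  y_{n+1}/y_n = 1 − 1/9z + 10/9z(1+6/7z) = 1 + z + 20/21z²
  R(z) = 1 + z + 20/21z².

Find x<0 with |R(x)|<1.
x=-1.38: |R|=1.4337
R=1: x+20/21x²=0 ⇒ x=−21/20=-1.0500; min R=1−1/(4·20/21)=0.7375>−1
Confirm numerically:
  x=-1.019: |R|=0.96992 <1
  x=-1.017: |R|=0.96804 <1
  x=-0.731: |R|=0.77792 <1
  x=-0.594: |R|=0.74203 <1
  x=-1.267: |R|=1.26185 >1
  x=-1.119: |R|=1.07353 >1
So |R|<1 on (-1.0500, 0).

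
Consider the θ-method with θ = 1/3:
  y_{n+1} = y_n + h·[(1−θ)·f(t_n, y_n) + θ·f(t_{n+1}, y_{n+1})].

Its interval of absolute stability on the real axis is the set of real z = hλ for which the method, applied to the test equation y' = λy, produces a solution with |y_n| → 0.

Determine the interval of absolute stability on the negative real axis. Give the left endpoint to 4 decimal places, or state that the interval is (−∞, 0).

Set f=λy, z=hλ:
  y_{n+1} = y_n + z·[2/3·y_n + 1/3·y_{n+1}] ⇒ (1 − 1/3z)y_{n+1} = (1 + 2/3z)y_n
  so R(z) = (1 + 2/3z)/(1 − 1/3z).

Boundary: |R(x)|=1, x<0.
x=-0.66: |R|=0.4590
R=−1: 1+2/3x = −1+1/3x ⇒ -1/3x=2 ⇒ x=2/(-1/3)=-6.0000
Confirm numerically:
  x=-5.203: |R|=0.90284 <1
  x=-4.260: |R|=0.76033 <1
  x=-3.271: |R|=0.56482 <1
  x=-6.538: |R|=1.05641 >1
  x=-6.487: |R|=1.05133 >1
Interval (-6.0000, 0).

z∈(-6.0000,0).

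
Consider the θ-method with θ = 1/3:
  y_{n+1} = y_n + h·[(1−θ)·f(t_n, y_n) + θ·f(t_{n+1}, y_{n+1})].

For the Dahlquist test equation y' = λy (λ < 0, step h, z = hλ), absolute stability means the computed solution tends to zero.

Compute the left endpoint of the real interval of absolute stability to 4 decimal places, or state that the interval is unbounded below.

z* = -6.0000.

Test eqn y'=λy, z=hλ:
  y_{n+1} = y_n + z·[2/3·y_n + 1/3·y_{n+1}] ⇒ (1 − 1/3z)y_{n+1} = (1 + 2/3z)y_n
  ⇒ R(z) = (1 + 2/3z)/(1 − 1/3z).

Find x<0 with |R(x)|<1.
x=-1.69: |R|=0.0810
R=−1: 1+2/3x = −1+1/3x ⇒ -1/3x=2 ⇒ x=2/(-1/3)=-6.0000
Confirm numerically:
  x=-5.338: |R|=0.92060 <1
  x=-5.244: |R|=0.90830 <1
  x=-4.727: |R|=0.83525 <1
  x=-6.257: |R|=1.02776 >1
  x=-6.092: |R|=1.01012 >1
So |R|<1 on (-6.0000, 0).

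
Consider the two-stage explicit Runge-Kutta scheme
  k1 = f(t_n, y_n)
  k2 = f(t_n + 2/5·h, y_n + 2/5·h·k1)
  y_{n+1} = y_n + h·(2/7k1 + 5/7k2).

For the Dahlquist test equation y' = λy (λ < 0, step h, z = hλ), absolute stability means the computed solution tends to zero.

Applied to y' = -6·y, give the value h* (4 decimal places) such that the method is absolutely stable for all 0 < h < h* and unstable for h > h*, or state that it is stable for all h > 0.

(-3.5000,0); λ=-6 ⇒ h* = (7/2)/6 = 0.5833.

Set f=λy, z=hλ:
  k1=λy_n ⇒ h·k1=z·y_n;  k2=λ(1+2/5z)y_n ⇒ h·k2=z(1+2/5z)y_n
  y_{n+1}/y_n = 1 + 2/7z + 5/7z(1+2/5z) = 1 + z + 2/7z²
  ⇒ R(z) = 1 + z + 2/7z².

Boundary: |R(x)|=1, x<0.
x=-0.98: |R|=0.2944
R=1: x+2/7x²=0 ⇒ x=−7/2=-3.5000; min R=1−1/(4·2/7)=0.1250>−1
Confirm numerically:
  x=-3.445: |R|=0.94586 <1
  x=-2.032: |R|=0.14772 <1
  x=-1.652: |R|=0.12774 <1
  x=-1.498: |R|=0.14314 <1
  x=-4.091: |R|=1.69079 >1
  x=-3.778: |R|=1.30008 >1
  x=-3.722: |R|=1.23608 >1
Stable set (-3.5000, 0).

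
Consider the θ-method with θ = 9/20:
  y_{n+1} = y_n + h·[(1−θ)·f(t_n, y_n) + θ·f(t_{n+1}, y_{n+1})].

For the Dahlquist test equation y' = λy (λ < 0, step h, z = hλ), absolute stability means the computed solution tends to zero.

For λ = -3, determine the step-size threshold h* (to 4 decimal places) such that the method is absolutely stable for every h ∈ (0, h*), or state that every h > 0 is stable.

With y'=λy (z=hλ):
  y_{n+1} = y_n + z·[11/20·y_n + 9/20·y_{n+1}] ⇒ (1 − 9/20z)y_{n+1} = (1 + 11/20z)y_n
  so R(z) = (1 + 11/20z)/(1 − 9/20z).

Find x<0 with |R(x)|<1.
x=-0.87: |R|=0.3748
R=−1: 1+11/20x = −1+9/20x ⇒ -1/10x=2 ⇒ x=2/(-1/10)=-20.0000
Confirm numerically:
  x=-17.548: |R|=0.97244 <1
  x=-17.278: |R|=0.96898 <1
  x=-9.938: |R|=0.81612 <1
  x=-20.364: |R|=1.00358 >1
  x=-20.358: |R|=1.00352 >1
  x=-20.315: |R|=1.00311 >1
Interval (-20.0000, 0).

(-20.0000,0); λ=-3 ⇒ h* = (20)/3 = 6.6667.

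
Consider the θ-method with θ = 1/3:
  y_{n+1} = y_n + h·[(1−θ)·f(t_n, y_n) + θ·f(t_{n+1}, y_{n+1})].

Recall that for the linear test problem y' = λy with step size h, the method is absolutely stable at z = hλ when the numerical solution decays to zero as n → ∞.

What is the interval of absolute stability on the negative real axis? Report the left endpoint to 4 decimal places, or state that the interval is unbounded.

z∈(-6.0000,0).

Test eqn y'=λy, z=hλ:
  y_{n+1} = y_n + z·[2/3·y_n + 1/3·y_{n+1}] ⇒ (1 − 1/3z)y_{n+1} = (1 + 2/3z)y_n
  ⇒ R(z) = (1 + 2/3z)/(1 − 1/3z).

Need |R(x)|<1, x<0.
x=-1.6: |R|=0.0435
R=−1: 1+2/3x = −1+1/3x ⇒ -1/3x=2 ⇒ x=2/(-1/3)=-6.0000
Confirm numerically:
  x=-4.878: |R|=0.85758 <1
  x=-3.517: |R|=0.61900 <1
  x=-3.426: |R|=0.59944 <1
  x=-2.694: |R|=0.41939 <1
  x=-6.345: |R|=1.03692 >1
  x=-6.157: |R|=1.01715 >1
  x=-6.112: |R|=1.01229 >1
So |R|<1 on (-6.0000, 0).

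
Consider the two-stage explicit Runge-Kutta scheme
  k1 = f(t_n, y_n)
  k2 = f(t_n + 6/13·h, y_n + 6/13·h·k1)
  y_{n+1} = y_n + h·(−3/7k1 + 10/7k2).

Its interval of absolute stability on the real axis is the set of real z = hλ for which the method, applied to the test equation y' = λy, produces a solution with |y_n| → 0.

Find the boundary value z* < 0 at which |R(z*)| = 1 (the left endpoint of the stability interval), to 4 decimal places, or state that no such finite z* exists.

With y'=λy (z=hλ):
  k1=λy_n ⇒ h·k1=z·y_n;  k2=λ(1+6/13z)y_n ⇒ h·k2=z(1+6/13z)y_n
  y_{n+1}/y_n = 1 − 3/7z + 10/7z(1+6/13z) = 1 + z + 60/91z²
  ⇒ R(z) = 1 + z + 60/91z².

Boundary: |R(x)|=1, x<0.
x=-0.9: |R|=0.6341
R=1: x+60/91x²=0 ⇒ x=−91/60=-1.5167; min R=1−1/(4·60/91)=0.6208>−1
Confirm numerically:
  x=-1.238: |R|=0.77253 <1
  x=-1.166: |R|=0.73041 <1
  x=-0.625: |R|=0.63255 <1
  x=-2.095: |R|=1.79886 >1
  x=-1.839: |R|=1.39084 >1
Stable set (-1.5167, 0).

left endpoint -1.5167.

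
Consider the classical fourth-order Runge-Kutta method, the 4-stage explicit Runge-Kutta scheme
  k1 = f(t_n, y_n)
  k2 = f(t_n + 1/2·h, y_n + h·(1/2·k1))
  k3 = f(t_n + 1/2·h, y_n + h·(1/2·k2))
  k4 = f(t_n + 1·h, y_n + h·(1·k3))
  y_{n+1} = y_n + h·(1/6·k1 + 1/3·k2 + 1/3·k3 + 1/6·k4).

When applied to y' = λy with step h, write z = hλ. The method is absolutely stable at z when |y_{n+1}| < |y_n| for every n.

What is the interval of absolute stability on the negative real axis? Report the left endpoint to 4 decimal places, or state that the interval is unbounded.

z∈(-2.7853,0).

Set f=λy, z=hλ:
  order 4, 4-stage ⇒ R(z)=1+z+z^2/2+z^3/6+z^4/24
  (e.g. R(-0.66)=0.51779, |R|=0.51779)

Solve |R(x)|<1 on ℝ⁻.
x=-0.66: |R|=0.5178
|R(-2.09)|=0.3675 |R(-1.58)|=0.2705 |R(-1.25)|=0.3075
Bisect:
  x_lo=-3.5300 |R|=2.8392  x_hi=-0.1027 |R|=0.9024
  mid=-1.81639 |R|=0.28800 →hi
  mid=-2.67322 |R|=0.84376 →hi
  mid=-3.10163 |R|=1.59153 →lo
  mid=-2.88742 |R|=1.16522 →lo
  mid=-2.78032 |R|=0.99253 →hi
  mid=-2.83387 |R|=1.07574 →lo
  mid=-2.80710 |R|=1.03337 →lo
  mid=-2.79371 |R|=1.01276 →lo
  mid=-2.78701 |R|=1.00260 →lo
  ...
  [-2.78534,-2.78513] ⇒ x*=-2.7853
Stable set (-2.7853, 0).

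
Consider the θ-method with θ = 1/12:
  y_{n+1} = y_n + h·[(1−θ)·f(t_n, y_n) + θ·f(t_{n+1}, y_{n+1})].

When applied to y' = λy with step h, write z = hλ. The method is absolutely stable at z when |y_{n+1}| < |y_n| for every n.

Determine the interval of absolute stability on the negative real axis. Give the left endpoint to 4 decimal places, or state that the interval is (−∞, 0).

z∈(-2.4000,0).

Set f=λy, z=hλ:
  y_{n+1} = y_n + z·[11/12·y_n + 1/12·y_{n+1}] ⇒ (1 − 1/12z)y_{n+1} = (1 + 11/12z)y_n
  ⇒ R(z) = (1 + 11/12z)/(1 − 1/12z).

Boundary: |R(x)|=1, x<0.
x=-1.28: |R|=0.1566
R=−1: 1+11/12x = −1+1/12x ⇒ -5/6x=2 ⇒ x=2/(-5/6)=-2.4000
Confirm numerically:
  x=-2.023: |R|=0.73116 <1
  x=-1.808: |R|=0.57126 <1
  x=-1.380: |R|=0.23767 <1
  x=-2.962: |R|=1.37562 >1
  x=-2.565: |R|=1.11329 >1
So |R|<1 on (-2.4000, 0).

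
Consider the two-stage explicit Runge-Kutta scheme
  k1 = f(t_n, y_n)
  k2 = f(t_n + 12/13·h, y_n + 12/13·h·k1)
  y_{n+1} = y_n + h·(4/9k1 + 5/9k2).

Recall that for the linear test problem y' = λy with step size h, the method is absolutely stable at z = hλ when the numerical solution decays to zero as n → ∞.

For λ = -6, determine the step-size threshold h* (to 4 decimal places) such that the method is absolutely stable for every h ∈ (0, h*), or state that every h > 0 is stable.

(-1.9500,0); λ=-6 ⇒ h* = (39/20)/6 = 0.3250.

With y'=λy (z=hλ):
  k1=λy_n ⇒ h·k1=z·y_n;  k2=λ(1+12/13z)y_n ⇒ h·k2=z(1+12/13z)y_n
  y_{n+1}/y_n = 1 + 4/9z + 5/9z(1+12/13z) = 1 + z + 20/39z²
  Hence R(z) = 1 + z + 20/39z².

Solve |R(x)|<1 on ℝ⁻.
x=-0.66: |R|=0.5634
R=1: x+20/39x²=0 ⇒ x=−39/20=-1.9500; min R=1−1/(4·20/39)=0.5125>−1
Confirm numerically:
  x=-1.133: |R|=0.52530 <1
  x=-1.004: |R|=0.51293 <1
  x=-0.981: |R|=0.51252 <1
  x=-0.960: |R|=0.51262 <1
  x=-2.024: |R|=1.07681 >1
  x=-1.974: |R|=1.02430 >1
So |R|<1 on (-1.9500, 0).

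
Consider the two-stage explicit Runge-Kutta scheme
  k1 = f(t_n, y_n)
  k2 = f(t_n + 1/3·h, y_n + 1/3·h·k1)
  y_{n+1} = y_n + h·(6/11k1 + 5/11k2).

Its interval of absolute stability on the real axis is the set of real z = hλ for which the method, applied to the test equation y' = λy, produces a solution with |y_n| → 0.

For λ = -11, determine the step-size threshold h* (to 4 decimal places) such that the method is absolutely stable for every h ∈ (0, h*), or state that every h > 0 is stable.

Test eqn y'=λy, z=hλ:
  k1=λy_n ⇒ h·k1=z·y_n;  k2=λ(1+1/3z)y_n ⇒ h·k2=z(1+1/3z)y_n
  y_{n+1}/y_n = 1 + 6/11z + 5/11z(1+1/3z) = 1 + z + 5/33z²
  R(z) = 1 + z + 5/33z².

Need |R(x)|<1, x<0.
x=-1.5: |R|=0.1591
R=1: x+5/33x²=0 ⇒ x=−33/5=-6.6000; min R=1−1/(4·5/33)=-0.6500>−1
Confirm numerically:
  x=-6.383: |R|=0.79013 <1
  x=-4.500: |R|=0.43182 <1
  x=-2.888: |R|=0.62428 <1
  x=-7.050: |R|=1.48068 >1
  x=-7.006: |R|=1.43098 >1
Interval (-6.6000, 0).

(-6.6000,0); λ=-11 ⇒ h* = (33/5)/11 = 0.6000.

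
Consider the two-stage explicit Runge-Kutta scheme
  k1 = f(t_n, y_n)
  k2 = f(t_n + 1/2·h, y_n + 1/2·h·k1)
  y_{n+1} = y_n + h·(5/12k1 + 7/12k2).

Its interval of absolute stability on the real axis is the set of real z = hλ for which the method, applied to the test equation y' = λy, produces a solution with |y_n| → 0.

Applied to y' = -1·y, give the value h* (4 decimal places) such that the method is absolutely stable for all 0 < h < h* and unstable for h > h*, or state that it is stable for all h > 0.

Test eqn y'=λy, z=hλ:
  k1=λy_n ⇒ h·k1=z·y_n;  k2=λ(1+1/2z)y_n ⇒ h·k2=z(1+1/2z)y_n
  y_{n+1}/y_n = 1 + 5/12z + 7/12z(1+1/2z) = 1 + z + 7/24z²
  ⇒ R(z) = 1 + z + 7/24z².

Need |R(x)|<1, x<0.
x=-0.71: |R|=0.4370
R=1: x+7/24x²=0 ⇒ x=−24/7=-3.4286; min R=1−1/(4·7/24)=0.1429>−1
Confirm numerically:
  x=-2.914: |R|=0.56266 <1
  x=-2.090: |R|=0.18403 <1
  x=-1.853: |R|=0.14847 <1
  x=-1.479: |R|=0.15900 <1
  x=-3.776: |R|=1.38263 >1
  x=-3.761: |R|=1.36466 >1
  x=-3.676: |R|=1.26528 >1
So |R|<1 on (-3.4286, 0).

(-3.4286,0); λ=-1 ⇒ h* = (24/7)/1 = 3.4286.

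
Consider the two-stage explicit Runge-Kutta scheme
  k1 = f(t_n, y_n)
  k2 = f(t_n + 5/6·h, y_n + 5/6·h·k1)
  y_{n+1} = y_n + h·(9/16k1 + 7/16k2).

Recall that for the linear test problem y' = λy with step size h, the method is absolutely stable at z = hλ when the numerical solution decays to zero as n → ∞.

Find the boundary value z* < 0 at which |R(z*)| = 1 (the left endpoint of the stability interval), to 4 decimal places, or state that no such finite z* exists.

Test eqn y'=λy, z=hλ:
  k1=λy_n ⇒ h·k1=z·y_n;  k2=λ(1+5/6z)y_n ⇒ h·k2=z(1+5/6z)y_n
  y_{n+1}/y_n = 1 + 9/16z + 7/16z(1+5/6z) = 1 + z + 35/96z²
  R(z) = 1 + z + 35/96z².

Find x<0 with |R(x)|<1.
x=-1.11: |R|=0.3392
R=1: x+35/96x²=0 ⇒ x=−96/35=-2.7429; min R=1−1/(4·35/96)=0.3143>−1
Confirm numerically:
  x=-2.491: |R|=0.77127 <1
  x=-2.209: |R|=0.57005 <1
  x=-2.054: |R|=0.48415 <1
  x=-1.264: |R|=0.31849 <1
  x=-3.258: |R|=1.61189 >1
  x=-3.255: |R|=1.60777 >1
Stable set (-2.7429, 0).

z* = -2.7429.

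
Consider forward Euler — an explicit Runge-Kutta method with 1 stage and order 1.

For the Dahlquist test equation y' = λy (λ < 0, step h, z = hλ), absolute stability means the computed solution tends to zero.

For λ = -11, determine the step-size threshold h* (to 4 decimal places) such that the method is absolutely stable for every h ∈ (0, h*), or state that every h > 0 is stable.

Test eqn y'=λy, z=hλ:
  order 1, 1-stage ⇒ R(z)=1+z
  (e.g. R(-0.6)=0.40000, |R|=0.40000)

Boundary: |R(x)|=1, x<0.
x=-0.6: |R|=0.4000
|R(-2.11)|=1.1100 |R(-1.04)|=0.0400 |R(-0.54)|=0.4600
Bisect:
  x_lo=-2.4311 |R|=1.4311  x_hi=-0.0708 |R|=0.9292
  mid=-1.25095 |R|=0.25095 →hi
  mid=-1.84103 |R|=0.84103 →hi
  mid=-2.13607 |R|=1.13607 →lo
  mid=-1.98855 |R|=0.98855 →hi
  mid=-2.06231 |R|=1.06231 →lo
  mid=-2.02543 |R|=1.02543 →lo
  mid=-2.00699 |R|=1.00699 →lo
  mid=-1.99777 |R|=0.99777 →hi
  mid=-2.00238 |R|=1.00238 →lo
  mid=-2.00008 |R|=1.00008 →lo
  ...
  [-2.00008,-1.99993] ⇒ x*=-2.0000
Stable set (-2.0000, 0).

(-2.0000,0); λ=-11 ⇒ h* = 0.1818.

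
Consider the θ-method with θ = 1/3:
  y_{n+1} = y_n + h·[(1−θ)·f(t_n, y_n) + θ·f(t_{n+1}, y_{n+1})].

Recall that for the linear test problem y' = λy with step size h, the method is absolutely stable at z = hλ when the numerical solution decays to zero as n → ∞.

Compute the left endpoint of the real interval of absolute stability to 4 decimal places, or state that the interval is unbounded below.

With y'=λy (z=hλ):
  y_{n+1} = y_n + z·[2/3·y_n + 1/3·y_{n+1}] ⇒ (1 − 1/3z)y_{n+1} = (1 + 2/3z)y_n
  Hence R(z) = (1 + 2/3z)/(1 − 1/3z).

Solve |R(x)|<1 on ℝ⁻.
x=-0.76: |R|=0.3936
R=−1: 1+2/3x = −1+1/3x ⇒ -1/3x=2 ⇒ x=2/(-1/3)=-6.0000
Confirm numerically:
  x=-5.445: |R|=0.93428 <1
  x=-4.931: |R|=0.86521 <1
  x=-4.020: |R|=0.71795 <1
  x=-6.556: |R|=1.05818 >1
  x=-6.442: |R|=1.04681 >1
  x=-6.391: |R|=1.04164 >1
So |R|<1 on (-6.0000, 0).

z* = -6.0000.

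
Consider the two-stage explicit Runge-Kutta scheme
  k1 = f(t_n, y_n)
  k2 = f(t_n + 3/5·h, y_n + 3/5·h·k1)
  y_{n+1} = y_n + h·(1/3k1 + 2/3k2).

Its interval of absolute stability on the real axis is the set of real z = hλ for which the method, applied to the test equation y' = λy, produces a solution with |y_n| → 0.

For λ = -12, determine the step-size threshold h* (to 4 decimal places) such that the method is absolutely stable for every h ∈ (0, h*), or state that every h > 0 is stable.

Test eqn y'=λy, z=hλ:
  k1=λy_n ⇒ h·k1=z·y_n;  k2=λ(1+3/5z)y_n ⇒ h·k2=z(1+3/5z)y_n
  y_{n+1}/y_n = 1 + 1/3z + 2/3z(1+3/5z) = 1 + z + 2/5z²
  ⇒ R(z) = 1 + z + 2/5z².

Need |R(x)|<1, x<0.
x=-0.48: |R|=0.6122
R=1: x+2/5x²=0 ⇒ x=−5/2=-2.5000; min R=1−1/(4·2/5)=0.3750>−1
Confirm numerically:
  x=-2.293: |R|=0.81014 <1
  x=-1.657: |R|=0.44126 <1
  x=-1.633: |R|=0.43368 <1
  x=-1.528: |R|=0.40591 <1
  x=-2.764: |R|=1.29188 >1
  x=-2.714: |R|=1.23232 >1
Interval (-2.5000, 0).

(-2.5000,0); λ=-12 ⇒ h* = (5/2)/12 = 0.2083.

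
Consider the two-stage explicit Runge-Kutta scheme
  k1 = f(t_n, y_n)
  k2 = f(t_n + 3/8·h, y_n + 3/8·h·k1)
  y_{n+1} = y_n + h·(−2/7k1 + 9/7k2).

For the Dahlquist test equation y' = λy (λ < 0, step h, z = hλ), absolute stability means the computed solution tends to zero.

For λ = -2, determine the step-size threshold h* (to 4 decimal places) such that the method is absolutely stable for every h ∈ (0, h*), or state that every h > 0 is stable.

(-2.0741,0); λ=-2 ⇒ h* = (56/27)/2 = 1.0370.

Set f=λy, z=hλ:
  k1=λy_n ⇒ h·k1=z·y_n;  k2=λ(1+3/8z)y_n ⇒ h·k2=z(1+3/8z)y_n
  y_{n+1}/y_n = 1 − 2/7z + 9/7z(1+3/8z) = 1 + z + 27/56z²
  Hence R(z) = 1 + z + 27/56z².

Boundary: |R(x)|=1, x<0.
x=-0.82: |R|=0.5042
R=1: x+27/56x²=0 ⇒ x=−56/27=-2.0741; min R=1−1/(4·27/56)=0.4815>−1
Confirm numerically:
  x=-2.046: |R|=0.97231 <1
  x=-1.565: |R|=0.61588 <1
  x=-1.096: |R|=0.48316 <1
  x=-2.649: |R|=1.73429 >1
  x=-2.251: |R|=1.19202 >1
  x=-2.132: |R|=1.05954 >1
Stable set (-2.0741, 0).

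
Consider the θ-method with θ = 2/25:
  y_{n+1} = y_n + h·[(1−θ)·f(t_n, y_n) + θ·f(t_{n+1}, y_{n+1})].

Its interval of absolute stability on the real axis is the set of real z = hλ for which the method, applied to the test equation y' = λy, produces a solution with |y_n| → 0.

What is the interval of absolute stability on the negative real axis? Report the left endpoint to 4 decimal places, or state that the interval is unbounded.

z∈(-2.3810,0).

Test eqn y'=λy, z=hλ:
  y_{n+1} = y_n + z·[23/25·y_n + 2/25·y_{n+1}] ⇒ (1 − 2/25z)y_{n+1} = (1 + 23/25z)y_n
  so R(z) = (1 + 23/25z)/(1 − 2/25z).

Solve |R(x)|<1 on ℝ⁻.
x=-0.64: |R|=0.3912
R=−1: 1+23/25x = −1+2/25x ⇒ -21/25x=2 ⇒ x=2/(-21/25)=-2.3810
Confirm numerically:
  x=-2.326: |R|=0.96108 <1
  x=-2.143: |R|=0.82937 <1
  x=-1.586: |R|=0.40743 <1
  x=-1.097: |R|=0.00849 <1
  x=-2.662: |R|=1.19463 >1
  x=-2.490: |R|=1.07638 >1
Stable set (-2.3810, 0).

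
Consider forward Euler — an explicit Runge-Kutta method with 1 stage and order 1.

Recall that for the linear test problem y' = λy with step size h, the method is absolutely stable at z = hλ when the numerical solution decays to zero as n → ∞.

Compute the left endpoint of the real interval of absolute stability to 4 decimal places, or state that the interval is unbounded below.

left endpoint -2.0000.

Test eqn y'=λy, z=hλ:
  order 1, 1-stage ⇒ R(z)=1+z
  (e.g. R(-0.61)=0.39000, |R|=0.39000)

Find x<0 with |R(x)|<1.
x=-0.61: |R|=0.3900
|R(-1.98)|=0.9800 |R(-1.79)|=0.7900 |R(-0.99)|=0.0100
Bisect:
  x_lo=-2.3163 |R|=1.3163  x_hi=-0.0929 |R|=0.9071
  mid=-1.20460 |R|=0.20460 →hi
  mid=-1.76047 |R|=0.76047 →hi
  mid=-2.03840 |R|=1.03840 →lo
  mid=-1.89944 |R|=0.89944 →hi
  mid=-1.96892 |R|=0.96892 →hi
  mid=-2.00366 |R|=1.00366 →lo
  mid=-1.98629 |R|=0.98629 →hi
  mid=-1.99498 |R|=0.99498 →hi
  mid=-1.99932 |R|=0.99932 →hi
  mid=-2.00149 |R|=1.00149 →lo
  ...
  [-2.00013,-2.00000] ⇒ x*=-2.0000
Stable set (-2.0000, 0).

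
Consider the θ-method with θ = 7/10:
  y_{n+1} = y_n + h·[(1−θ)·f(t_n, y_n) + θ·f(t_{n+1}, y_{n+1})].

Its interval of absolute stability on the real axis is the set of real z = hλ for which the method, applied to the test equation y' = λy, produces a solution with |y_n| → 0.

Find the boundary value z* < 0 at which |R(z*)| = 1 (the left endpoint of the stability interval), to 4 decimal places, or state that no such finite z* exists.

Test eqn y'=λy, z=hλ:
  y_{n+1} = y_n + z·[3/10·y_n + 7/10·y_{n+1}] ⇒ (1 − 7/10z)y_{n+1} = (1 + 3/10z)y_n
  ⇒ R(z) = (1 + 3/10z)/(1 − 7/10z).

Boundary: |R(x)|=1, x<0.
x=-1.07: |R|=0.3882
x=-2: |R|=0.1667
x=-10: |R|=0.2500
x=-100: |R|=0.4085
θ=7/10≥1/2 ⇒ |1+3/10x|<|1−7/10x| ∀x<0 ⇒ unbounded interval.

(−∞, 0) — no finite endpoint.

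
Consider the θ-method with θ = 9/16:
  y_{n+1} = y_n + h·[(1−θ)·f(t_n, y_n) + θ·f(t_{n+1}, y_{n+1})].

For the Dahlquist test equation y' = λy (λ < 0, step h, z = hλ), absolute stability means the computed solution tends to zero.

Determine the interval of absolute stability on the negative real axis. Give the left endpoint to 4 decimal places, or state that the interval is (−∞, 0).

interval (−∞, 0).

On y'=λy, z=hλ:
  y_{n+1} = y_n + z·[7/16·y_n + 9/16·y_{n+1}] ⇒ (1 − 9/16z)y_{n+1} = (1 + 7/16z)y_n
  Hence R(z) = (1 + 7/16z)/(1 − 9/16z).

Need |R(x)|<1, x<0.
x=-1.6: |R|=0.1579
x=-2: |R|=0.0588
x=-10: |R|=0.5094
x=-100: |R|=0.7467
θ=9/16≥1/2 ⇒ |1+7/16x|<|1−9/16x| ∀x<0 ⇒ stable on all of ℝ⁻.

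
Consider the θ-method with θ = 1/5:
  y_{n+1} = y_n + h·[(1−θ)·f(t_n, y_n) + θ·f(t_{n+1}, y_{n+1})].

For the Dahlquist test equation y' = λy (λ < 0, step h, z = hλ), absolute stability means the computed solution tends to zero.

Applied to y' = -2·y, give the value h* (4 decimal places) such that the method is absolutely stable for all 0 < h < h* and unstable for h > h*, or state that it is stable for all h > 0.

(-3.3333,0); λ=-2 ⇒ h* = (10/3)/2 = 1.6667.

With y'=λy (z=hλ):
  y_{n+1} = y_n + z·[4/5·y_n + 1/5·y_{n+1}] ⇒ (1 − 1/5z)y_{n+1} = (1 + 4/5z)y_n
  R(z) = (1 + 4/5z)/(1 − 1/5z).

Solve |R(x)|<1 on ℝ⁻.
x=-0.75: |R|=0.3478
R=−1: 1+4/5x = −1+1/5x ⇒ -3/5x=2 ⇒ x=2/(-3/5)=-3.3333
Confirm numerically:
  x=-2.224: |R|=0.53931 <1
  x=-2.187: |R|=0.52150 <1
  x=-1.855: |R|=0.35303 <1
  x=-3.596: |R|=1.09167 >1
  x=-3.472: |R|=1.04910 >1
  x=-3.408: |R|=1.02664 >1
Interval (-3.3333, 0).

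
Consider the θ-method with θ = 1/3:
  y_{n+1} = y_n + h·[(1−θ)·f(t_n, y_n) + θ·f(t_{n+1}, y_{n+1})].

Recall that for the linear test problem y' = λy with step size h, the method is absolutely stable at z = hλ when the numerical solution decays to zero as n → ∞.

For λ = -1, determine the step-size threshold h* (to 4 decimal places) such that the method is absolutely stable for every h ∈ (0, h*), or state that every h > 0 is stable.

(-6.0000,0); λ=-1 ⇒ h* = (6)/1 = 6.0000.

Set f=λy, z=hλ:
  y_{n+1} = y_n + z·[2/3·y_n + 1/3·y_{n+1}] ⇒ (1 − 1/3z)y_{n+1} = (1 + 2/3z)y_n
  ⇒ R(z) = (1 + 2/3z)/(1 − 1/3z).

Need |R(x)|<1, x<0.
x=-0.64: |R|=0.4725
R=−1: 1+2/3x = −1+1/3x ⇒ -1/3x=2 ⇒ x=2/(-1/3)=-6.0000
Confirm numerically:
  x=-5.466: |R|=0.93692 <1
  x=-3.710: |R|=0.65872 <1
  x=-3.289: |R|=0.56893 <1
  x=-6.354: |R|=1.03784 >1
  x=-6.200: |R|=1.02174 >1
Interval (-6.0000, 0).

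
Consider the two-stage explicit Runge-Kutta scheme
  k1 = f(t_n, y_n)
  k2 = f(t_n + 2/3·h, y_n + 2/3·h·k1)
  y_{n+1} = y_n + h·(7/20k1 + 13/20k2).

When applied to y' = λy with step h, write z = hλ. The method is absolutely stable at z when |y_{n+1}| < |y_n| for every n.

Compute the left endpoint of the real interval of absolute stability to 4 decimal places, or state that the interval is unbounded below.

With y'=λy (z=hλ):
  k1=λy_n ⇒ h·k1=z·y_n;  k2=λ(1+2/3z)y_n ⇒ h·k2=z(1+2/3z)y_n
  y_{n+1}/y_n = 1 + 7/20z + 13/20z(1+2/3z) = 1 + z + 13/30z²
  ⇒ R(z) = 1 + z + 13/30z².

Boundary: |R(x)|=1, x<0.
x=-1.13: |R|=0.4233
R=1: x+13/30x²=0 ⇒ x=−30/13=-2.3077; min R=1−1/(4·13/30)=0.4231>−1
Confirm numerically:
  x=-2.285: |R|=0.97753 <1
  x=-1.988: |R|=0.72460 <1
  x=-1.862: |R|=0.64039 <1
  x=-1.635: |R|=0.52340 <1
  x=-2.717: |R|=1.48191 >1
  x=-2.509: |R|=1.21887 >1
  x=-2.409: |R|=1.10576 >1
Stable set (-2.3077, 0).

left endpoint -2.3077.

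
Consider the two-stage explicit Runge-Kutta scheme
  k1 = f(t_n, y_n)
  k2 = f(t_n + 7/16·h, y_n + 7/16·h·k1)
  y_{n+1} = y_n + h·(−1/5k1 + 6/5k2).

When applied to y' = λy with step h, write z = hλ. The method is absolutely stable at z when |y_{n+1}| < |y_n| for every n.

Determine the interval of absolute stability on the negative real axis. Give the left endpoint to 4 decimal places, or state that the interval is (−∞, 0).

(-1.9048, 0).

Set f=λy, z=hλ:
  k1=λy_n ⇒ h·k1=z·y_n;  k2=λ(1+7/16z)y_n ⇒ h·k2=z(1+7/16z)y_n
  y_{n+1}/y_n = 1 − 1/5z + 6/5z(1+7/16z) = 1 + z + 21/40z²
  ⇒ R(z) = 1 + z + 21/40z².

Need |R(x)|<1, x<0.
x=-0.49: |R|=0.6361
R=1: x+21/40x²=0 ⇒ x=−40/21=-1.9048; min R=1−1/(4·21/40)=0.5238>−1
Confirm numerically:
  x=-1.613: |R|=0.75293 <1
  x=-1.160: |R|=0.54644 <1
  x=-0.934: |R|=0.52399 <1
  x=-2.333: |R|=1.52452 >1
  x=-2.178: |R|=1.31243 >1
  x=-2.053: |R|=1.15977 >1
So |R|<1 on (-1.9048, 0).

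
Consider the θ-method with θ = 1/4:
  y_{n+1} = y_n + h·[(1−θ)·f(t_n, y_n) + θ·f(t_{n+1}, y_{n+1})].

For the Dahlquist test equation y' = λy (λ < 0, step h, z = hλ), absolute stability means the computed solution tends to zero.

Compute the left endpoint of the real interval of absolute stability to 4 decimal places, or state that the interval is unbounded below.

left endpoint -4.0000.

On y'=λy, z=hλ:
  y_{n+1} = y_n + z·[3/4·y_n + 1/4·y_{n+1}] ⇒ (1 − 1/4z)y_{n+1} = (1 + 3/4z)y_n
  Hence R(z) = (1 + 3/4z)/(1 − 1/4z).

Find x<0 with |R(x)|<1.
x=-0.4: |R|=0.6364
R=−1: 1+3/4x = −1+1/4x ⇒ -1/2x=2 ⇒ x=2/(-1/2)=-4.0000
Confirm numerically:
  x=-3.657: |R|=0.91041 <1
  x=-3.231: |R|=0.78730 <1
  x=-3.169: |R|=0.76817 <1
  x=-3.112: |R|=0.75028 <1
  x=-4.524: |R|=1.12295 >1
  x=-4.486: |R|=1.11454 >1
  x=-4.362: |R|=1.08658 >1
So |R|<1 on (-4.0000, 0).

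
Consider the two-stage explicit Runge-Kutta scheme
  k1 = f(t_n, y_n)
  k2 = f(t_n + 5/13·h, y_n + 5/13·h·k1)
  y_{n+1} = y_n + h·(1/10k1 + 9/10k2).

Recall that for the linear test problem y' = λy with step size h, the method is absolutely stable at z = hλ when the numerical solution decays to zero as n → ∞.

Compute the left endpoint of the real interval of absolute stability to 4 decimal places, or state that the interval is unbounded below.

On y'=λy, z=hλ:
  k1=λy_n ⇒ h·k1=z·y_n;  k2=λ(1+5/13z)y_n ⇒ h·k2=z(1+5/13z)y_n
  y_{n+1}/y_n = 1 + 1/10z + 9/10z(1+5/13z) = 1 + z + 9/26z²
  R(z) = 1 + z + 9/26z².

Solve |R(x)|<1 on ℝ⁻.
x=-0.71: |R|=0.4645
R=1: x+9/26x²=0 ⇒ x=−26/9=-2.8889; min R=1−1/(4·9/26)=0.2778>−1
Confirm numerically:
  x=-2.512: |R|=0.67228 <1
  x=-2.202: |R|=0.47643 <1
  x=-1.444: |R|=0.27778 <1
  x=-3.402: |R|=1.60425 >1
  x=-3.120: |R|=1.24960 >1
Stable set (-2.8889, 0).

left endpoint -2.8889.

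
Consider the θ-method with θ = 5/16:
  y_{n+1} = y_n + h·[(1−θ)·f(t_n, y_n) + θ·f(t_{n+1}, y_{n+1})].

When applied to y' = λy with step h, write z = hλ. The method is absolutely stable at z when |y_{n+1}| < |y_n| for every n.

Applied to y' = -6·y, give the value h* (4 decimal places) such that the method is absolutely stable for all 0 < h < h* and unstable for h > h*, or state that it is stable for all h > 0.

With y'=λy (z=hλ):
  y_{n+1} = y_n + z·[11/16·y_n + 5/16·y_{n+1}] ⇒ (1 − 5/16z)y_{n+1} = (1 + 11/16z)y_n
  so R(z) = (1 + 11/16z)/(1 − 5/16z).

Solve |R(x)|<1 on ℝ⁻.
x=-0.87: |R|=0.3160
R=−1: 1+11/16x = −1+5/16x ⇒ -3/8x=2 ⇒ x=2/(-3/8)=-5.3333
Confirm numerically:
  x=-5.147: |R|=0.97321 <1
  x=-4.676: |R|=0.89985 <1
  x=-4.555: |R|=0.87956 <1
  x=-3.002: |R|=0.54892 <1
  x=-5.796: |R|=1.06172 >1
  x=-5.492: |R|=1.02191 >1
  x=-5.432: |R|=1.01372 >1
So |R|<1 on (-5.3333, 0).

(-5.3333,0); λ=-6 ⇒ h* = (16/3)/6 = 0.8889.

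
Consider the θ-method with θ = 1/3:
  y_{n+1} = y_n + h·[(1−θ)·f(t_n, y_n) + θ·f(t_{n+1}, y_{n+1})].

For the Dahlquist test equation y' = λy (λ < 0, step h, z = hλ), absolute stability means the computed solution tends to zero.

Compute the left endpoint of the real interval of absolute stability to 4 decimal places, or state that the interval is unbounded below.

left endpoint -6.0000.

With y'=λy (z=hλ):
  y_{n+1} = y_n + z·[2/3·y_n + 1/3·y_{n+1}] ⇒ (1 − 1/3z)y_{n+1} = (1 + 2/3z)y_n
  so R(z) = (1 + 2/3z)/(1 − 1/3z).

Find x<0 with |R(x)|<1.
x=-0.88: |R|=0.3196
R=−1: 1+2/3x = −1+1/3x ⇒ -1/3x=2 ⇒ x=2/(-1/3)=-6.0000
Confirm numerically:
  x=-5.572: |R|=0.95007 <1
  x=-5.196: |R|=0.90190 <1
  x=-4.465: |R|=0.79437 <1
  x=-3.846: |R|=0.68536 <1
  x=-6.581: |R|=1.06064 >1
  x=-6.454: |R|=1.04802 >1
Stable set (-6.0000, 0).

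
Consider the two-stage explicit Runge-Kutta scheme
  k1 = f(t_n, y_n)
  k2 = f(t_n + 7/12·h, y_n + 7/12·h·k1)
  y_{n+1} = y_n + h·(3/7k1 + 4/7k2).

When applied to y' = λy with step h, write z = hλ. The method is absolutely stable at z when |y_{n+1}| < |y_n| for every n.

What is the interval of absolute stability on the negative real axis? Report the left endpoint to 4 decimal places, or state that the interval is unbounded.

z∈(-3.0000,0).

On y'=λy, z=hλ:
  k1=λy_n ⇒ h·k1=z·y_n;  k2=λ(1+7/12z)y_n ⇒ h·k2=z(1+7/12z)y_n
  y_{n+1}/y_n = 1 + 3/7z + 4/7z(1+7/12z) = 1 + z + 1/3z²
  R(z) = 1 + z + 1/3z².

Solve |R(x)|<1 on ℝ⁻.
x=-1.74: |R|=0.2692
R=1: x+1/3x²=0 ⇒ x=−3=-3.0000; min R=1−1/(4·1/3)=0.2500>−1
Confirm numerically:
  x=-2.552: |R|=0.61890 <1
  x=-2.152: |R|=0.39170 <1
  x=-2.007: |R|=0.33568 <1
  x=-1.684: |R|=0.26129 <1
  x=-3.376: |R|=1.42313 >1
  x=-3.124: |R|=1.12913 >1
Interval (-3.0000, 0).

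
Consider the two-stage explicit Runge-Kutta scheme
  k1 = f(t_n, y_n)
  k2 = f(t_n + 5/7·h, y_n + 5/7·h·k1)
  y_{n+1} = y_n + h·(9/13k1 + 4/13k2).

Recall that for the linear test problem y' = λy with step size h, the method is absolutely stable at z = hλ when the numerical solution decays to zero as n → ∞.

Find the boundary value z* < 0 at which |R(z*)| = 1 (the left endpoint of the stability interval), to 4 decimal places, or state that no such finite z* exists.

Set f=λy, z=hλ:
  k1=λy_n ⇒ h·k1=z·y_n;  k2=λ(1+5/7z)y_n ⇒ h·k2=z(1+5/7z)y_n
  y_{n+1}/y_n = 1 + 9/13z + 4/13z(1+5/7z) = 1 + z + 20/91z²
  so R(z) = 1 + z + 20/91z².

Solve |R(x)|<1 on ℝ⁻.
x=-0.49: |R|=0.5628
R=1: x+20/91x²=0 ⇒ x=−91/20=-4.5500; min R=1−1/(4·20/91)=-0.1375>−1
Confirm numerically:
  x=-4.016: |R|=0.52867 <1
  x=-2.984: |R|=0.02702 <1
  x=-2.545: |R|=0.12148 <1
  x=-5.092: |R|=1.60656 >1
  x=-5.053: |R|=1.55861 >1
  x=-4.891: |R|=1.36656 >1
Interval (-4.5500, 0).

left endpoint -4.5500.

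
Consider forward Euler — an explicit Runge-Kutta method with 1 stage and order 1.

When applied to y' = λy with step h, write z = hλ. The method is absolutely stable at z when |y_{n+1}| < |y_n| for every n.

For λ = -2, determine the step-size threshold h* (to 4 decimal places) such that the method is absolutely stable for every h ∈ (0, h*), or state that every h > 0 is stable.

With y'=λy (z=hλ):
  order 1, 1-stage ⇒ R(z)=1+z
  (e.g. R(-0.4)=0.60000, |R|=0.60000)

Solve |R(x)|<1 on ℝ⁻.
x=-0.4: |R|=0.6000
|R(-2.18)|=1.1800 |R(-1.21)|=0.2100 |R(-0.6)|=0.4000
Bisect:
  x_lo=-2.3681 |R|=1.3681  x_hi=-0.3729 |R|=0.6271
  mid=-1.37053 |R|=0.37053 →hi
  mid=-1.86934 |R|=0.86934 →hi
  mid=-2.11874 |R|=1.11874 →lo
  mid=-1.99404 |R|=0.99404 →hi
  mid=-2.05639 |R|=1.05639 →lo
  mid=-2.02521 |R|=1.02521 →lo
  mid=-2.00962 |R|=1.00962 →lo
  mid=-2.00183 |R|=1.00183 →lo
  ...
  [-2.00000,-1.99988] ⇒ x*=-2.0000
So |R|<1 on (-2.0000, 0).

(-2.0000,0); λ=-2 ⇒ h* = 1.0000.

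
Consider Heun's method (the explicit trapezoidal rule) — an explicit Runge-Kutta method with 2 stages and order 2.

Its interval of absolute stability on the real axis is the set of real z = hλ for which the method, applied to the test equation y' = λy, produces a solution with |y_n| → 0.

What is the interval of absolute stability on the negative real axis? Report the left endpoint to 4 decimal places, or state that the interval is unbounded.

With y'=λy (z=hλ):
  order 2, 2-stage ⇒ R(z)=1+z+z^2/2
  (e.g. R(-0.37)=0.69845, |R|=0.69845)

Boundary: |R(x)|=1, x<0.
x=-0.37: |R|=0.6985
|R(-2.27)|=1.3064 |R(-1.33)|=0.5544 |R(-0.87)|=0.5085
Bisect:
  x_lo=-2.4484 |R|=1.5489  x_hi=-0.1065 |R|=0.8992
  mid=-1.27741 |R|=0.53848 →hi
  mid=-1.86289 |R|=0.87229 →hi
  mid=-2.15562 |R|=1.16773 →lo
  mid=-2.00925 |R|=1.00930 →lo
  mid=-1.93607 |R|=0.93811 →hi
  mid=-1.97266 |R|=0.97304 →hi
  mid=-1.99096 |R|=0.99100 →hi
  mid=-2.00011 |R|=1.00011 →lo
  ...
  [-2.00011,-1.99996] ⇒ x*=-2.0000
Interval (-2.0000, 0).

(-2.0000, 0).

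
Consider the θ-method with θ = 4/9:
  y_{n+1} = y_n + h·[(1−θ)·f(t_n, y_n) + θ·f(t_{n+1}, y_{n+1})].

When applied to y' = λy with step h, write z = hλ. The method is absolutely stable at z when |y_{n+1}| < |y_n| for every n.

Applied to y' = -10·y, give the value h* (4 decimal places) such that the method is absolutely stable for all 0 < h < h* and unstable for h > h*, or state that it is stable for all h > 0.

Set f=λy, z=hλ:
  y_{n+1} = y_n + z·[5/9·y_n + 4/9·y_{n+1}] ⇒ (1 − 4/9z)y_{n+1} = (1 + 5/9z)y_n
  so R(z) = (1 + 5/9z)/(1 − 4/9z).

Solve |R(x)|<1 on ℝ⁻.
x=-1.68: |R|=0.0382
R=−1: 1+5/9x = −1+4/9x ⇒ -1/9x=2 ⇒ x=2/(-1/9)=-18.0000
Confirm numerically:
  x=-17.476: |R|=0.99336 <1
  x=-14.637: |R|=0.95021 <1
  x=-12.619: |R|=0.90953 <1
  x=-9.646: |R|=0.82444 <1
  x=-18.537: |R|=1.00646 >1
  x=-18.361: |R|=1.00438 >1
  x=-18.286: |R|=1.00348 >1
Stable set (-18.0000, 0).

(-18.0000,0); λ=-10 ⇒ h* = (18)/10 = 1.8000.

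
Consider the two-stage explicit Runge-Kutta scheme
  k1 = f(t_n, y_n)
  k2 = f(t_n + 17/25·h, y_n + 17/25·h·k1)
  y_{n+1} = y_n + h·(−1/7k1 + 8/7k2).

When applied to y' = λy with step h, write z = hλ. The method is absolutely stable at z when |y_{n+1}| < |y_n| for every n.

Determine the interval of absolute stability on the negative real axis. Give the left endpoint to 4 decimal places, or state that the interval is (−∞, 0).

z∈(-1.2868,0).

Test eqn y'=λy, z=hλ:
  k1=λy_n ⇒ h·k1=z·y_n;  k2=λ(1+17/25z)y_n ⇒ h·k2=z(1+17/25z)y_n
  y_{n+1}/y_n = 1 − 1/7z + 8/7z(1+17/25z) = 1 + z + 136/175z²
  R(z) = 1 + z + 136/175z².

Boundary: |R(x)|=1, x<0.
x=-1.43: |R|=1.1592
R=1: x+136/175x²=0 ⇒ x=−175/136=-1.2868; min R=1−1/(4·136/175)=0.6783>−1
Confirm numerically:
  x=-1.181: |R|=0.90293 <1
  x=-1.115: |R|=0.85116 <1
  x=-0.875: |R|=0.72000 <1
  x=-1.568: |R|=1.34270 >1
  x=-1.546: |R|=1.31146 >1
Interval (-1.2868, 0).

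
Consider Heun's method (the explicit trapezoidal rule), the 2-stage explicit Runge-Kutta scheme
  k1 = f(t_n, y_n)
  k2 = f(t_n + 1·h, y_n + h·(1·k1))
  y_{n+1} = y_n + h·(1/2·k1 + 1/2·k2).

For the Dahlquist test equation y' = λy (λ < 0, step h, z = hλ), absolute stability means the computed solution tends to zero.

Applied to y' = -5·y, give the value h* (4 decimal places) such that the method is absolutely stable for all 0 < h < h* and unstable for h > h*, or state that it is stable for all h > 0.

(-2.0000,0); λ=-5 ⇒ h* = 0.4000.

Set f=λy, z=hλ:
  order 2, 2-stage ⇒ R(z)=1+z+z^2/2
  (e.g. R(-0.59)=0.58405, |R|=0.58405)

Solve |R(x)|<1 on ℝ⁻.
x=-0.59: |R|=0.5840
|R(-1.7)|=0.7450 |R(-1.49)|=0.6200 |R(-1.06)|=0.5018
Bisect:
  x_lo=-2.8658 |R|=2.2406  x_hi=-0.1536 |R|=0.8582
  mid=-1.50968 |R|=0.62989 →hi
  mid=-2.18773 |R|=1.20535 →lo
  mid=-1.84870 |R|=0.86015 →hi
  mid=-2.01822 |R|=1.01838 →lo
  mid=-1.93346 |R|=0.93567 →hi
  mid=-1.97584 |R|=0.97613 →hi
  mid=-1.99703 |R|=0.99703 →hi
  mid=-2.00762 |R|=1.00765 →lo
  mid=-2.00232 |R|=1.00233 →lo
  mid=-1.99968 |R|=0.99968 →hi
  ...
  [-2.00001,-1.99984] ⇒ x*=-2.0000
Interval (-2.0000, 0).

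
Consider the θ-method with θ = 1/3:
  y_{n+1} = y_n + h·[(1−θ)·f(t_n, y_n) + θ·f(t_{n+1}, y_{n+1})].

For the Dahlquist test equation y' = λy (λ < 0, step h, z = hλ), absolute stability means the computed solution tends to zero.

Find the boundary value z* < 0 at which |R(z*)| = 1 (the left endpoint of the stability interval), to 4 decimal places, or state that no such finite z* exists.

Set f=λy, z=hλ:
  y_{n+1} = y_n + z·[2/3·y_n + 1/3·y_{n+1}] ⇒ (1 − 1/3z)y_{n+1} = (1 + 2/3z)y_n
  R(z) = (1 + 2/3z)/(1 − 1/3z).

Solve |R(x)|<1 on ℝ⁻.
x=-1.17: |R|=0.1583
R=−1: 1+2/3x = −1+1/3x ⇒ -1/3x=2 ⇒ x=2/(-1/3)=-6.0000
Confirm numerically:
  x=-4.591: |R|=0.81439 <1
  x=-4.564: |R|=0.81015 <1
  x=-3.780: |R|=0.67257 <1
  x=-2.424: |R|=0.34071 <1
  x=-6.413: |R|=1.04388 >1
  x=-6.386: |R|=1.04113 >1
  x=-6.057: |R|=1.00629 >1
Stable set (-6.0000, 0).

left endpoint -6.0000.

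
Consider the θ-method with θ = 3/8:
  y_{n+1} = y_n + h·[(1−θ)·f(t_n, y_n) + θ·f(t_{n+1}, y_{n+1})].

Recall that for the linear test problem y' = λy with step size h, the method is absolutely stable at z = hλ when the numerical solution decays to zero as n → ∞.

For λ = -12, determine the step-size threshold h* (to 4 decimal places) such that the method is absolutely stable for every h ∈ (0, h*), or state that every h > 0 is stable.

(-8.0000,0); λ=-12 ⇒ h* = (8)/12 = 0.6667.

Test eqn y'=λy, z=hλ:
  y_{n+1} = y_n + z·[5/8·y_n + 3/8·y_{n+1}] ⇒ (1 − 3/8z)y_{n+1} = (1 + 5/8z)y_n
  Hence R(z) = (1 + 5/8z)/(1 − 3/8z).

Solve |R(x)|<1 on ℝ⁻.
x=-0.41: |R|=0.6446
R=−1: 1+5/8x = −1+3/8x ⇒ -1/4x=2 ⇒ x=2/(-1/4)=-8.0000
Confirm numerically:
  x=-5.777: |R|=0.82448 <1
  x=-5.204: |R|=0.76317 <1
  x=-4.676: |R|=0.69820 <1
  x=-8.361: |R|=1.02182 >1
  x=-8.058: |R|=1.00361 >1
Stable set (-8.0000, 0).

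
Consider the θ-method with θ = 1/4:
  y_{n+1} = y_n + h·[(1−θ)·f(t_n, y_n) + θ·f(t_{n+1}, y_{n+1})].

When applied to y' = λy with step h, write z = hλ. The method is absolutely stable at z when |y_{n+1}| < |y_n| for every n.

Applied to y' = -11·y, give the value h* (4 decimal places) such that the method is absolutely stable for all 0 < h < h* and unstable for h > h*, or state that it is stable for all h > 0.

(-4.0000,0); λ=-11 ⇒ h* = (4)/11 = 0.3636.

With y'=λy (z=hλ):
  y_{n+1} = y_n + z·[3/4·y_n + 1/4·y_{n+1}] ⇒ (1 − 1/4z)y_{n+1} = (1 + 3/4z)y_n
  so R(z) = (1 + 3/4z)/(1 − 1/4z).

Need |R(x)|<1, x<0.
x=-0.4: |R|=0.6364
R=−1: 1+3/4x = −1+1/4x ⇒ -1/2x=2 ⇒ x=2/(-1/2)=-4.0000
Confirm numerically:
  x=-3.928: |R|=0.98184 <1
  x=-2.756: |R|=0.63173 <1
  x=-2.197: |R|=0.41811 <1
  x=-4.552: |R|=1.12909 >1
  x=-4.095: |R|=1.02347 >1
  x=-4.052: |R|=1.01292 >1
So |R|<1 on (-4.0000, 0).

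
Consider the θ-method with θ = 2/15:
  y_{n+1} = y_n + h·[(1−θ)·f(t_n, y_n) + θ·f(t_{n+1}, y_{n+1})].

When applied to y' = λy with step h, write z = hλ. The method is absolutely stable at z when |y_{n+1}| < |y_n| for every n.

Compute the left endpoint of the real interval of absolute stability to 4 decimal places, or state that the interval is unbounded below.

z* = -2.7273.

With y'=λy (z=hλ):
  y_{n+1} = y_n + z·[13/15·y_n + 2/15·y_{n+1}] ⇒ (1 − 2/15z)y_{n+1} = (1 + 13/15z)y_n
  ⇒ R(z) = (1 + 13/15z)/(1 − 2/15z).

Solve |R(x)|<1 on ℝ⁻.
x=-1.07: |R|=0.0636
R=−1: 1+13/15x = −1+2/15x ⇒ -11/15x=2 ⇒ x=2/(-11/15)=-2.7273
Confirm numerically:
  x=-2.384: |R|=0.80898 <1
  x=-2.011: |R|=0.58580 <1
  x=-1.716: |R|=0.39648 <1
  x=-1.351: |R|=0.14479 <1
  x=-3.281: |R|=1.28249 >1
  x=-3.004: |R|=1.14490 >1
  x=-2.891: |R|=1.08666 >1
Interval (-2.7273, 0).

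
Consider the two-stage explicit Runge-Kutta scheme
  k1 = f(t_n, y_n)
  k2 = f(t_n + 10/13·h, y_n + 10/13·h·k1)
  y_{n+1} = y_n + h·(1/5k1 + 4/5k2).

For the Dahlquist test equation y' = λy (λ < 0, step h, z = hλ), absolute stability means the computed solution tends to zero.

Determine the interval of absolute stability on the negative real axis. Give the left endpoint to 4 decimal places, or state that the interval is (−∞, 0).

(-1.6250, 0).

Set f=λy, z=hλ:
  k1=λy_n ⇒ h·k1=z·y_n;  k2=λ(1+10/13z)y_n ⇒ h·k2=z(1+10/13z)y_n
  y_{n+1}/y_n = 1 + 1/5z + 4/5z(1+10/13z) = 1 + z + 8/13z²
  so R(z) = 1 + z + 8/13z².

Boundary: |R(x)|=1, x<0.
x=-0.49: |R|=0.6578
R=1: x+8/13x²=0 ⇒ x=−13/8=-1.6250; min R=1−1/(4·8/13)=0.5938>−1
Confirm numerically:
  x=-1.478: |R|=0.86630 <1
  x=-1.161: |R|=0.66849 <1
  x=-1.143: |R|=0.66097 <1
  x=-0.938: |R|=0.60344 <1
  x=-2.164: |R|=1.71778 >1
  x=-1.720: |R|=1.10055 >1
  x=-1.667: |R|=1.04309 >1
Stable set (-1.6250, 0).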